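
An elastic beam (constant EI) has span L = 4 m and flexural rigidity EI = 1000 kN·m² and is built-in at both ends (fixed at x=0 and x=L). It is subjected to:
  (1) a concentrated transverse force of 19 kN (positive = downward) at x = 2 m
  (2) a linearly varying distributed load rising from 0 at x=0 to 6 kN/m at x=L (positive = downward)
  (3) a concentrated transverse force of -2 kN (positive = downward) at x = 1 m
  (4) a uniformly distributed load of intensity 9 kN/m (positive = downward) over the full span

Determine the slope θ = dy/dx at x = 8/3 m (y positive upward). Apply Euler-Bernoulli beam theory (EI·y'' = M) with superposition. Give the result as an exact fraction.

Load 1 — point force P=19 kN at a=2 m (b=L-a=2):
  θ_1 = Pa²(L-x)(2bL-(3b+a)(L-x))/(2L³EI)  [x>a] = 19·2²·(4-(8/3))·(2·2·4-(3·2+2)·(4-(8/3)))/(2·4³·1000) = 19/4500 rad
Load 2 — triangular load w₀=6 kN/m (0→w₀ over full span):
  θ_2 = -w₀(2x(L-x)(L-2x)(x+2L)+x²(L-x)²)/(120LEI) = -6·(2·(8/3)·(4-(8/3))·(4-2·(8/3))·((8/3)+2·4)+(8/3)²·(4-(8/3))²)/(120·4·1000) = 56/50625 rad
Load 3 — point force P=-2 kN at a=1 m (b=L-a=3):
  θ_3 = Pa²(L-x)(2bL-(3b+a)(L-x))/(2L³EI)  [x>a] = (-2)·1²·(4-(8/3))·(2·3·4-(3·3+1)·(4-(8/3)))/(2·4³·1000) = -1/4500 rad
Load 4 — uniform load w=9 kN/m over full span:
  θ_4 = -wx(L-x)(L-2x)/(12EI) = -9·(8/3)·(4-(8/3))·(4-2·(8/3))/(12·1000) = 4/1125 rad
Superposition: θ = Σ θ_i = 877/101250 rad ≈ 0.008662 rad

θ(8/3) = 877/101250 rad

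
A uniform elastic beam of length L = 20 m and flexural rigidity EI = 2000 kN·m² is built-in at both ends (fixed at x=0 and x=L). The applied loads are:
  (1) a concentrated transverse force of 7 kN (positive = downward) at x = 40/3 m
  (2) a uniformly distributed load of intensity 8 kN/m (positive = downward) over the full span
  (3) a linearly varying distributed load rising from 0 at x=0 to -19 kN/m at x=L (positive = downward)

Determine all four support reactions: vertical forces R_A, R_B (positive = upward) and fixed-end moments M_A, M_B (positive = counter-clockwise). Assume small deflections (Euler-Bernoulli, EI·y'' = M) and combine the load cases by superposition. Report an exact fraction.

Load 1 — point force P=7 kN at a=40/3 m (b=L-a=20/3):
  R_A = Pb²(3a+b)/L³ = 7·(20/3)²·(3·(40/3)+(20/3))/20³ = 49/27 kN
  M_A = Pab²/L² = 7·(40/3)·(20/3)²/20² = 280/27 kN·m
  R_B = Pa²(a+3b)/L³ = 7·(40/3)²·((40/3)+3·(20/3))/20³ = 140/27 kN
  M_B = -Pa²b/L² = -7·(40/3)²·(20/3)/20² = -560/27 kN·m
Load 2 — uniform load w=8 kN/m over full span:
  R_A = wL/2 = 8·20/2 = 80 kN
  M_A = wL²/12 = 8·20²/12 = 800/3 kN·m
  R_B = wL/2 = 8·20/2 = 80 kN
  M_B = -wL²/12 = -8·20²/12 = -800/3 kN·m
Load 3 — triangular load w₀=-19 kN/m (0→w₀ over full span):
  R_A = 3w₀L/20 = 3·(-19)·20/20 = -57 kN
  M_A = w₀L²/30 = (-19)·20²/30 = -760/3 kN·m
  R_B = 7w₀L/20 = 7·(-19)·20/20 = -133 kN
  M_B = -w₀L²/20 = -(-19)·20²/20 = 380 kN·m
Superposition: R_A = 670/27 kN, M_A = 640/27 kN·m, R_B = -1291/27 kN, M_B = 2500/27 kN·m

R_A = 670/27 kN, M_A = 640/27 kN·m, R_B = -1291/27 kN, M_B = 2500/27 kN·m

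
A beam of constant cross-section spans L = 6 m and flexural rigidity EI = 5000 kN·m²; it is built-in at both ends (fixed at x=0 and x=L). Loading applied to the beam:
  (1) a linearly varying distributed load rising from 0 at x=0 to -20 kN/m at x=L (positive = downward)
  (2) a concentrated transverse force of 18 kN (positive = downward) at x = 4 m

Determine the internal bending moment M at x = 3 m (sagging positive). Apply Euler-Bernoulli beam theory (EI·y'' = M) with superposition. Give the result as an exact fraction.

M(3) = -9 kN·m

Load 1 — triangular load w₀=-20 kN/m (0→w₀ over full span):
  M_1 = 3w₀Lx/20 - w₀L²/30 - w₀x³/(6L) = 3·(-20)·6·3/20 - (-20)·6²/30 - (-20)·3³/(6·6) = -15 kN·m
Load 2 — point force P=18 kN at a=4 m (b=L-a=2):
  M_2 = Pb²(3a+b)x/L³ - Pab²/L²  [x≤a] = 18·2²·(3·4+2)·3/6³ - 18·4·2²/6² = 6 kN·m
Superposition: M = Σ M_i = -9 kN·m ≈ -9.000000 kN·m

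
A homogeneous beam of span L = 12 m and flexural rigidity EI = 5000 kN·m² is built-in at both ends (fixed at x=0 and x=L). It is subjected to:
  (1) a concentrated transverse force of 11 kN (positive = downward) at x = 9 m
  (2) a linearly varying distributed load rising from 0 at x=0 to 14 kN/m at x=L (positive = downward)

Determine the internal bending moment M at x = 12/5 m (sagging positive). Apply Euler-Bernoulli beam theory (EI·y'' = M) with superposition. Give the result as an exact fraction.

M(12/5) = -22941/2000 kN·m

Load 1 — point force P=11 kN at a=9 m (b=L-a=3):
  M_1 = Pb²(3a+b)x/L³ - Pab²/L²  [x≤a] = 11·3²·(3·9+3)·(12/5)/12³ - 11·9·3²/12² = -33/16 kN·m
Load 2 — triangular load w₀=14 kN/m (0→w₀ over full span):
  M_2 = 3w₀Lx/20 - w₀L²/30 - w₀x³/(6L) = 3·14·12·(12/5)/20 - 14·12²/30 - 14·(12/5)³/(6·12) = -1176/125 kN·m
Superposition: M = Σ M_i = -22941/2000 kN·m ≈ -11.470500 kN·m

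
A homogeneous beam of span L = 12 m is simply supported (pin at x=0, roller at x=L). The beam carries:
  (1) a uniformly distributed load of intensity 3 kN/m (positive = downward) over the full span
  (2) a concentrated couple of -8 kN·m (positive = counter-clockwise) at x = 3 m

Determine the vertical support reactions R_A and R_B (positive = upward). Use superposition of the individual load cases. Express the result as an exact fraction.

R_A = 52/3 kN, R_B = 56/3 kN

Load 1 — uniform load w=3 kN/m over full span:
  R_A = wL/2 = 3·12/2 = 18 kN
  R_B = wL/2 = 3·12/2 = 18 kN
Load 2 — applied couple M₀=-8 kN·m at a=3 m (b=L-a=9):
  R_A = M₀/L = (-8)/12 = -2/3 kN
  R_B = -M₀/L = -(-8)/12 = 2/3 kN
Superposition: R_A = 52/3 kN, R_B = 56/3 kN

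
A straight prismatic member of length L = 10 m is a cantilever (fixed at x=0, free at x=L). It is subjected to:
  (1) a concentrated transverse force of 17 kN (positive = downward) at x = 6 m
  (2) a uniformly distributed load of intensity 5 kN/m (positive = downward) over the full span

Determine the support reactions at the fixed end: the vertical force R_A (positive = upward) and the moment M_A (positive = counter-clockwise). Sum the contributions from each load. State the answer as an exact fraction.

R_A = 67 kN, M_A = 352 kN·m

Load 1 — point force P=17 kN at a=6 m (b=L-a=4):
  R_A = P = 17 kN
  M_A = Pa = 17·6 = 102 kN·m
Load 2 — uniform load w=5 kN/m over full span:
  R_A = wL = 5·10 = 50 kN
  M_A = wL²/2 = 5·10²/2 = 250 kN·m
Superposition: R_A = 67 kN, M_A = 352 kN·m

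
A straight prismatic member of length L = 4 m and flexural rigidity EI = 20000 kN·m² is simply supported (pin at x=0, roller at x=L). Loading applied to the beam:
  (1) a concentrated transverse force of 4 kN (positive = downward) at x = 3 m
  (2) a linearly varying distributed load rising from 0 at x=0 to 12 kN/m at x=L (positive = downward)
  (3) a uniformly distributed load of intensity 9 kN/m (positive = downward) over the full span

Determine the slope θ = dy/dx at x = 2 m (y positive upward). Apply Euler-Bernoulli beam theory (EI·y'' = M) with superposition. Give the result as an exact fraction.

Load 1 — point force P=4 kN at a=3 m (b=L-a=1):
  θ_1 = -Pb(L²-b²-3x²)/(6LEI)  [x≤a] = -4·1·(4²-1²-3·2²)/(6·4·20000) = -1/40000 rad
Load 2 — triangular load w₀=12 kN/m (0→w₀ over full span):
  θ_2 = -w₀(7L⁴-30L²x²+15x⁴)/(360LEI) = -12·(7·4⁴-30·4²·2²+15·2⁴)/(360·4·20000) = -7/150000 rad
Load 3 — uniform load w=9 kN/m over full span:
  θ_3 = -w(L³-6Lx²+4x³)/(24EI) = -9·(4³-6·4·2²+4·2³)/(24·20000) = 0 rad
Superposition: θ = Σ θ_i = -43/600000 rad ≈ -0.000072 rad

θ(2) = -43/600000 rad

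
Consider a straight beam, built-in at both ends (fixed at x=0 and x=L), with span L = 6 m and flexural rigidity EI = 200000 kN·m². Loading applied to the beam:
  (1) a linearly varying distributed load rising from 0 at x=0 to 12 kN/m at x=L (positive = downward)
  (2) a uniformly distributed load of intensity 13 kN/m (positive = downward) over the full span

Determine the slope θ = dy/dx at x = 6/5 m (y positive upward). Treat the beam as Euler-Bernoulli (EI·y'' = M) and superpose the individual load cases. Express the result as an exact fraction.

Load 1 — triangular load w₀=12 kN/m (0→w₀ over full span):
  θ_1 = -w₀(2x(L-x)(L-2x)(x+2L)+x²(L-x)²)/(120LEI) = -12·(2·(6/5)·(6-(6/5))·(6-2·(6/5))·((6/5)+2·6)+(6/5)²·(6-(6/5))²)/(120·6·200000) = -189/3906250 rad
Load 2 — uniform load w=13 kN/m over full span:
  θ_2 = -wx(L-x)(L-2x)/(12EI) = -13·(6/5)·(6-(6/5))·(6-2·(6/5))/(12·200000) = -351/3125000 rad
Superposition: θ = Σ θ_i = -2511/15625000 rad ≈ -0.000161 rad

θ(6/5) = -2511/15625000 rad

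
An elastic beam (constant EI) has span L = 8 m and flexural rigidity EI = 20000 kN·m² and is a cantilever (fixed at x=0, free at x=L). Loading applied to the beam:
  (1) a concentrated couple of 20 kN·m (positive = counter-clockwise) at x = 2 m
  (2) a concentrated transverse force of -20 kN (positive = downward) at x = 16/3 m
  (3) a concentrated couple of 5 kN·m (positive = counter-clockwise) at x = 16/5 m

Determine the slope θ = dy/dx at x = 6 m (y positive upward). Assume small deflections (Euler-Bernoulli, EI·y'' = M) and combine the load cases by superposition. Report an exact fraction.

Load 1 — applied couple M₀=20 kN·m at a=2 m (b=L-a=6):
  θ_1 = M₀a/EI  [x>a] = 20·2/20000 = 1/500 rad
Load 2 — point force P=-20 kN at a=16/3 m (b=L-a=8/3):
  θ_2 = -Pa²/(2EI)  [x>a] = -(-20)·(16/3)²/(2·20000) = 16/1125 rad
Load 3 — applied couple M₀=5 kN·m at a=16/5 m (b=L-a=24/5):
  θ_3 = M₀a/EI  [x>a] = 5·(16/5)/20000 = 1/1250 rad
Superposition: θ = Σ θ_i = 383/22500 rad ≈ 0.017022 rad

θ(6) = 383/22500 rad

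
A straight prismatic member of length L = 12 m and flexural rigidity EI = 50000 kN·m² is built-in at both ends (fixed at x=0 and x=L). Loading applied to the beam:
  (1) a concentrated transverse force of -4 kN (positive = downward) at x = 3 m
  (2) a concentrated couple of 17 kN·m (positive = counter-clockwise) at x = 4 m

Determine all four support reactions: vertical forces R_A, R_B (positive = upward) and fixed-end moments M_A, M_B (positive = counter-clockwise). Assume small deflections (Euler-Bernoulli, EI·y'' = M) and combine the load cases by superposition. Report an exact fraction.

R_A = -107/72 kN, M_A = -27/4 kN·m, R_B = -181/72 kN, M_B = 95/12 kN·m

Load 1 — point force P=-4 kN at a=3 m (b=L-a=9):
  R_A = Pb²(3a+b)/L³ = (-4)·9²·(3·3+9)/12³ = -27/8 kN
  M_A = Pab²/L² = (-4)·3·9²/12² = -27/4 kN·m
  R_B = Pa²(a+3b)/L³ = (-4)·3²·(3+3·9)/12³ = -5/8 kN
  M_B = -Pa²b/L² = -(-4)·3²·9/12² = 9/4 kN·m
Load 2 — applied couple M₀=17 kN·m at a=4 m (b=L-a=8):
  R_A = 6M₀ab/L³ = 6·17·4·8/12³ = 17/9 kN
  M_A = M₀b(2a-b)/L² = 17·8·(2·4-8)/12² = 0 kN·m
  R_B = -6M₀ab/L³ = -6·17·4·8/12³ = -17/9 kN
  M_B = M₀a(2b-a)/L² = 17·4·(2·8-4)/12² = 17/3 kN·m
Superposition: R_A = -107/72 kN, M_A = -27/4 kN·m, R_B = -181/72 kN, M_B = 95/12 kN·m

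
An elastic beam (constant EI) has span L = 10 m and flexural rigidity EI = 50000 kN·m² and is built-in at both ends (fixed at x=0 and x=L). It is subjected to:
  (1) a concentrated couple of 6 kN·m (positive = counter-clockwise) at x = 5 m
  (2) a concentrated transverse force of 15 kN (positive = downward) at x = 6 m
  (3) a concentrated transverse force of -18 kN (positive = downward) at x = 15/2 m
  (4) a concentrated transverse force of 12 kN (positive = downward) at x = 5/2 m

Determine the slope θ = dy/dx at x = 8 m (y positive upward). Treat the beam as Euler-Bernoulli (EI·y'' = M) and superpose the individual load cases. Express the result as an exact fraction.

Load 1 — applied couple M₀=6 kN·m at a=5 m (b=L-a=5):
  θ_1 = (R_Ax²/2 - M_Ax - M₀(x-a))/EI  [x>a] with R_A=9/10, M_A=3/2 = ((9/10)·8²/2 - (3/2)·8 - 6·(8-5))/50000 = -3/125000 rad
Load 2 — point force P=15 kN at a=6 m (b=L-a=4):
  θ_2 = Pa²(L-x)(2bL-(3b+a)(L-x))/(2L³EI)  [x>a] = 15·6²·(10-8)·(2·4·10-(3·4+6)·(10-8))/(2·10³·50000) = 297/625000 rad
Load 3 — point force P=-18 kN at a=15/2 m (b=L-a=5/2):
  θ_3 = Pa²(L-x)(2bL-(3b+a)(L-x))/(2L³EI)  [x>a] = (-18)·(15/2)²·(10-8)·(2·(5/2)·10-(3·(5/2)+(15/2))·(10-8))/(2·10³·50000) = -81/200000 rad
Load 4 — point force P=12 kN at a=5/2 m (b=L-a=15/2):
  θ_4 = Pa²(L-x)(2bL-(3b+a)(L-x))/(2L³EI)  [x>a] = 12·(5/2)²·(10-8)·(2·(15/2)·10-(3·(15/2)+(5/2))·(10-8))/(2·10³·50000) = 3/20000 rad
Superposition: θ = Σ θ_i = 981/5000000 rad ≈ 0.000196 rad

θ(8) = 981/5000000 rad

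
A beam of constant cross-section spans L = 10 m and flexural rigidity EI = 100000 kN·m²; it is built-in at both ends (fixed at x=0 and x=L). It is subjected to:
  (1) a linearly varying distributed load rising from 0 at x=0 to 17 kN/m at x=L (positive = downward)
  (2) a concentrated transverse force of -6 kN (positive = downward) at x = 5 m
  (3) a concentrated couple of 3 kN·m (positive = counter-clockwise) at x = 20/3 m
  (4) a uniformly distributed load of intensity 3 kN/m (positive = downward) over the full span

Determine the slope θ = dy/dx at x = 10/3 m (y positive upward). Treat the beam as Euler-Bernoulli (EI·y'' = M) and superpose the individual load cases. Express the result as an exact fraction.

θ(10/3) = -3269/4860000 rad

Load 1 — triangular load w₀=17 kN/m (0→w₀ over full span):
  θ_1 = -w₀(2x(L-x)(L-2x)(x+2L)+x²(L-x)²)/(120LEI) = -17·(2·(10/3)·(10-(10/3))·(10-2·(10/3))·((10/3)+2·10)+(10/3)²·(10-(10/3))²)/(120·10·100000) = -17/30375 rad
Load 2 — point force P=-6 kN at a=5 m (b=L-a=5):
  θ_2 = -Pb²x(2aL-(3a+b)x)/(2L³EI)  [x≤a] = -(-6)·5²·(10/3)·(2·5·10-(3·5+5)·(10/3))/(2·10³·100000) = 1/12000 rad
Load 3 — applied couple M₀=3 kN·m at a=20/3 m (b=L-a=10/3):
  θ_3 = (R_Ax²/2 - M_Ax)/EI  [x≤a] with R_A=2/5, M_A=1 = ((2/5)·(10/3)²/2 - 1·(10/3))/100000 = -1/90000 rad
Load 4 — uniform load w=3 kN/m over full span:
  θ_4 = -wx(L-x)(L-2x)/(12EI) = -3·(10/3)·(10-(10/3))·(10-2·(10/3))/(12·100000) = -1/5400 rad
Superposition: θ = Σ θ_i = -3269/4860000 rad ≈ -0.000673 rad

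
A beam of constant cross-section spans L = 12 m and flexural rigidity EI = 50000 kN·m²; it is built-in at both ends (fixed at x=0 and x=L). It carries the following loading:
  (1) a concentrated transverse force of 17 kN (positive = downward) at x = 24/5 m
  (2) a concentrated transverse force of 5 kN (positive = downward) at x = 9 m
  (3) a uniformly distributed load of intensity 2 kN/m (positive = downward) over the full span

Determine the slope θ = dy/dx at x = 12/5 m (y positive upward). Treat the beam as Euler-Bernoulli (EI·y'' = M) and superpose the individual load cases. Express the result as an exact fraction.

Load 1 — point force P=17 kN at a=24/5 m (b=L-a=36/5):
  θ_1 = -Pb²x(2aL-(3a+b)x)/(2L³EI)  [x≤a] = -17·(36/5)²·(12/5)·(2·(24/5)·12-(3·(24/5)+(36/5))·(12/5))/(2·12³·50000) = -15147/19531250 rad
Load 2 — point force P=5 kN at a=9 m (b=L-a=3):
  θ_2 = -Pb²x(2aL-(3a+b)x)/(2L³EI)  [x≤a] = -5·3²·(12/5)·(2·9·12-(3·9+3)·(12/5))/(2·12³·50000) = -9/100000 rad
Load 3 — uniform load w=2 kN/m over full span:
  θ_3 = -wx(L-x)(L-2x)/(12EI) = -2·(12/5)·(12-(12/5))·(12-2·(12/5))/(12·50000) = -216/390625 rad
Superposition: θ = Σ θ_i = -443277/312500000 rad ≈ -0.001418 rad

θ(12/5) = -443277/312500000 rad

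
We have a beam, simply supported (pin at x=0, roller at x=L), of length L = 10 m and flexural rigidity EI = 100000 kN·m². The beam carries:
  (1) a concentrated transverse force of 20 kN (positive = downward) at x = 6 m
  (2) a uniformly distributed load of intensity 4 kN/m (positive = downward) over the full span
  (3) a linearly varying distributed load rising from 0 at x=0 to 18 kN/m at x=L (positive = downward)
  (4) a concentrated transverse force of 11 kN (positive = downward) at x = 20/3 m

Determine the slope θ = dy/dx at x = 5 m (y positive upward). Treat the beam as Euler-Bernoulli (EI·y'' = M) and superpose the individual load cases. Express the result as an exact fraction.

Load 1 — point force P=20 kN at a=6 m (b=L-a=4):
  θ_1 = -Pb(L²-b²-3x²)/(6LEI)  [x≤a] = -20·4·(10²-4²-3·5²)/(6·10·100000) = -3/25000 rad
Load 2 — uniform load w=4 kN/m over full span:
  θ_2 = -w(L³-6Lx²+4x³)/(24EI) = -4·(10³-6·10·5²+4·5³)/(24·100000) = 0 rad
Load 3 — triangular load w₀=18 kN/m (0→w₀ over full span):
  θ_3 = -w₀(7L⁴-30L²x²+15x⁴)/(360LEI) = -18·(7·10⁴-30·10²·5²+15·5⁴)/(360·10·100000) = -7/32000 rad
Load 4 — point force P=11 kN at a=20/3 m (b=L-a=10/3):
  θ_4 = -Pb(L²-b²-3x²)/(6LEI)  [x≤a] = -11·(10/3)·(10²-(10/3)²-3·5²)/(6·10·100000) = -11/129600 rad
Superposition: θ = Σ θ_i = -27451/64800000 rad ≈ -0.000424 rad

θ(5) = -27451/64800000 rad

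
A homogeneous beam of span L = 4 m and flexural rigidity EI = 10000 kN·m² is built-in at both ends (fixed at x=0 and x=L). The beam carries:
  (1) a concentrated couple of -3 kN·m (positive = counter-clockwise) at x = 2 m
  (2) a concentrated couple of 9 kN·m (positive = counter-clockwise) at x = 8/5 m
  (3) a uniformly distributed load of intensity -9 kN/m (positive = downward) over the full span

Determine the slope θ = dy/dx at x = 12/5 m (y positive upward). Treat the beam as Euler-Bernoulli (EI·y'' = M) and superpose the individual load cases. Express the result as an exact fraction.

θ(12/5) = -939/3125000 rad

Load 1 — applied couple M₀=-3 kN·m at a=2 m (b=L-a=2):
  θ_1 = (R_Ax²/2 - M_Ax - M₀(x-a))/EI  [x>a] with R_A=-9/8, M_A=-3/4 = ((-9/8)·(12/5)²/2 - (-3/4)·(12/5) - (-3)·((12/5)-2))/10000 = -3/125000 rad
Load 2 — applied couple M₀=9 kN·m at a=8/5 m (b=L-a=12/5):
  θ_2 = (R_Ax²/2 - M_Ax - M₀(x-a))/EI  [x>a] with R_A=81/25, M_A=27/25 = ((81/25)·(12/5)²/2 - (27/25)·(12/5) - 9·((12/5)-(8/5)))/10000 = -18/390625 rad
Load 3 — uniform load w=-9 kN/m over full span:
  θ_3 = -wx(L-x)(L-2x)/(12EI) = -(-9)·(12/5)·(4-(12/5))·(4-2·(12/5))/(12·10000) = -18/78125 rad
Superposition: θ = Σ θ_i = -939/3125000 rad ≈ -0.000300 rad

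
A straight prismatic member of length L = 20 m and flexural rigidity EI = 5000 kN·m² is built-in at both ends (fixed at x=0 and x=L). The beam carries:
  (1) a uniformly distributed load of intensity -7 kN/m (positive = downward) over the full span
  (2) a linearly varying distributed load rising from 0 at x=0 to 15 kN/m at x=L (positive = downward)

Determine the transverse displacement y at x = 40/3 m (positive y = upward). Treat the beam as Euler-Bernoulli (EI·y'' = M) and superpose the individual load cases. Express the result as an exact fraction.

y(40/3) = -16/243 m

Load 1 — uniform load w=-7 kN/m over full span:
  y_1 = -wx²(L-x)²/(24EI) = -(-7)·(40/3)²·(20-(40/3))²/(24·5000) = 112/243 m
Load 2 — triangular load w₀=15 kN/m (0→w₀ over full span):
  y_2 = -w₀x²(L-x)²(x+2L)/(120LEI) = -15·(40/3)²·(20-(40/3))²·((40/3)+2·20)/(120·20·5000) = -128/243 m
Superposition: y = Σ y_i = -16/243 m ≈ -0.065844 m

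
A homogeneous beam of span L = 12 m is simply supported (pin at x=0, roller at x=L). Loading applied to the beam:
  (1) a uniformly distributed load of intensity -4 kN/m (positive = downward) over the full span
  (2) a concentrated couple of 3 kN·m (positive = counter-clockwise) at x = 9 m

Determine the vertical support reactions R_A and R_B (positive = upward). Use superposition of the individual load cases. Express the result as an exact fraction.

Load 1 — uniform load w=-4 kN/m over full span:
  R_A = wL/2 = (-4)·12/2 = -24 kN
  R_B = wL/2 = (-4)·12/2 = -24 kN
Load 2 — applied couple M₀=3 kN·m at a=9 m (b=L-a=3):
  R_A = M₀/L = 3/12 = 1/4 kN
  R_B = -M₀/L = -3/12 = -1/4 kN
Superposition: R_A = -95/4 kN, R_B = -97/4 kN

R_A = -95/4 kN, R_B = -97/4 kN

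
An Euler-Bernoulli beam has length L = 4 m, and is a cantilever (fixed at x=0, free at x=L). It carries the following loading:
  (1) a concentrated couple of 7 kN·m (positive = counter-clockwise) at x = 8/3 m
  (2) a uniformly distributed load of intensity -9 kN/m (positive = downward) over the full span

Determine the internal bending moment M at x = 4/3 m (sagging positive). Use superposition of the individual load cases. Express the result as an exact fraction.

Load 1 — applied couple M₀=7 kN·m at a=8/3 m (b=L-a=4/3):
  M_1 = M₀  [x≤a] = 7 = 7 kN·m
Load 2 — uniform load w=-9 kN/m over full span:
  M_2 = -w(L-x)²/2 = -(-9)·(4-(4/3))²/2 = 32 kN·m
Superposition: M = Σ M_i = 39 kN·m ≈ 39.000000 kN·m

M(4/3) = 39 kN·m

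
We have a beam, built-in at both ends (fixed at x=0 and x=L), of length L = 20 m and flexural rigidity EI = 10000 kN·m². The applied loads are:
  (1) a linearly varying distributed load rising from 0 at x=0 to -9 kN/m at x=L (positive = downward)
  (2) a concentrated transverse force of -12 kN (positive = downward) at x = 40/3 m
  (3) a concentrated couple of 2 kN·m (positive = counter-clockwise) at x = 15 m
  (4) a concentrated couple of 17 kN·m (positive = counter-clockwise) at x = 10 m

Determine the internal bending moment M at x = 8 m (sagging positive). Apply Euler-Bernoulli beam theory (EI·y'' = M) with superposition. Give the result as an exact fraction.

M(8) = -4211/72 kN·m

Load 1 — triangular load w₀=-9 kN/m (0→w₀ over full span):
  M_1 = 3w₀Lx/20 - w₀L²/30 - w₀x³/(6L) = 3·(-9)·20·8/20 - (-9)·20²/30 - (-9)·8³/(6·20) = -288/5 kN·m
Load 2 — point force P=-12 kN at a=40/3 m (b=L-a=20/3):
  M_2 = Pb²(3a+b)x/L³ - Pab²/L²  [x≤a] = (-12)·(20/3)²·(3·(40/3)+(20/3))·8/20³ - (-12)·(40/3)·(20/3)²/20² = -64/9 kN·m
Load 3 — applied couple M₀=2 kN·m at a=15 m (b=L-a=5):
  M_3 = R_Ax - M_A  [x≤a] with R_A=9/80, M_A=5/8 = (9/80)·8 - (5/8) = 11/40 kN·m
Load 4 — applied couple M₀=17 kN·m at a=10 m (b=L-a=10):
  M_4 = R_Ax - M_A  [x≤a] with R_A=51/40, M_A=17/4 = (51/40)·8 - (17/4) = 119/20 kN·m
Superposition: M = Σ M_i = -4211/72 kN·m ≈ -58.486111 kN·m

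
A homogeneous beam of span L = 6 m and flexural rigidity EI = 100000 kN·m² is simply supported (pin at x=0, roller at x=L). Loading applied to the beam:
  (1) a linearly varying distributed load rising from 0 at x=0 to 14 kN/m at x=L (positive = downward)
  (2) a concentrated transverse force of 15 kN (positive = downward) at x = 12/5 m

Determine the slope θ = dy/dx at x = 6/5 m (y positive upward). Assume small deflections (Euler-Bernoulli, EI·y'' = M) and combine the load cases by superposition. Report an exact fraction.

θ(6/5) = -24063/31250000 rad

Load 1 — triangular load w₀=14 kN/m (0→w₀ over full span):
  θ_1 = -w₀(7L⁴-30L²x²+15x⁴)/(360LEI) = -14·(7·6⁴-30·6²·(6/5)²+15·(6/5)⁴)/(360·6·100000) = -1911/3906250 rad
Load 2 — point force P=15 kN at a=12/5 m (b=L-a=18/5):
  θ_2 = -Pb(L²-b²-3x²)/(6LEI)  [x≤a] = -15·(18/5)·(6²-(18/5)²-3·(6/5)²)/(6·6·100000) = -351/1250000 rad
Superposition: θ = Σ θ_i = -24063/31250000 rad ≈ -0.000770 rad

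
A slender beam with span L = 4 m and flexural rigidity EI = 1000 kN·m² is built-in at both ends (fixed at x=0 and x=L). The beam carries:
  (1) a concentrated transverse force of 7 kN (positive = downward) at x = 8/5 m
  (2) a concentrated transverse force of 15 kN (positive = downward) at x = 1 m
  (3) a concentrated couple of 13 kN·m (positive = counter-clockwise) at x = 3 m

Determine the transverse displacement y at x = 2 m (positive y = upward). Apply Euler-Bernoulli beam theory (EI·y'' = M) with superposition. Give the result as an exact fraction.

Load 1 — point force P=7 kN at a=8/5 m (b=L-a=12/5):
  y_1 = -Pa²(L-x)²(3bL-(3b+a)(L-x))/(6L³EI)  [x>a] = -7·(8/5)²·(4-2)²·(3·(12/5)·4-(3·(12/5)+(8/5))·(4-2))/(6·4³·1000) = -98/46875 m
Load 2 — point force P=15 kN at a=1 m (b=L-a=3):
  y_2 = -Pa²(L-x)²(3bL-(3b+a)(L-x))/(6L³EI)  [x>a] = -15·1²·(4-2)²·(3·3·4-(3·3+1)·(4-2))/(6·4³·1000) = -1/400 m
Load 3 — applied couple M₀=13 kN·m at a=3 m (b=L-a=1):
  y_3 = (R_Ax³/6 - M_Ax²/2)/EI  [x≤a] with R_A=117/32, M_A=65/16 = ((117/32)·2³/6 - (65/16)·2²/2)/1000 = -13/4000 m
Superposition: y = Σ y_i = -11761/1500000 m ≈ -0.007841 m

y(2) = -11761/1500000 m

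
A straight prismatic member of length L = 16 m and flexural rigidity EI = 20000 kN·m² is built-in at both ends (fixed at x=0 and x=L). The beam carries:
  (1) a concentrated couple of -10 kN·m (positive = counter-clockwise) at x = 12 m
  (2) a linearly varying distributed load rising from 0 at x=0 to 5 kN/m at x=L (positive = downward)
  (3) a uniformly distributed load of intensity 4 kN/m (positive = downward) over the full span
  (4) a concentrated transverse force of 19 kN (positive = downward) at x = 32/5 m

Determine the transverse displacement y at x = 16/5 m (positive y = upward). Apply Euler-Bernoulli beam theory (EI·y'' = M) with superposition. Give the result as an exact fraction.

y(16/5) = -1693783/58593750 m

Load 1 — applied couple M₀=-10 kN·m at a=12 m (b=L-a=4):
  y_1 = (R_Ax³/6 - M_Ax²/2)/EI  [x≤a] with R_A=-45/64, M_A=-25/8 = ((-45/64)·(16/5)³/6 - (-25/8)·(16/5)²/2)/20000 = 19/31250 m
Load 2 — triangular load w₀=5 kN/m (0→w₀ over full span):
  y_2 = -w₀x²(L-x)²(x+2L)/(120LEI) = -5·(16/5)²·(16-(16/5))²·((16/5)+2·16)/(120·16·20000) = -45056/5859375 m
Load 3 — uniform load w=4 kN/m over full span:
  y_3 = -wx²(L-x)²/(24EI) = -4·(16/5)²·(16-(16/5))²/(24·20000) = -16384/1171875 m
Load 4 — point force P=19 kN at a=32/5 m (b=L-a=48/5):
  y_4 = -Pb²x²(3aL-(3a+b)x)/(6L³EI)  [x≤a] = -19·(48/5)²·(16/5)²·(3·(32/5)·16-(3·(32/5)+(48/5))·(16/5))/(6·16³·20000) = -76608/9765625 m
Superposition: y = Σ y_i = -1693783/58593750 m ≈ -0.028907 m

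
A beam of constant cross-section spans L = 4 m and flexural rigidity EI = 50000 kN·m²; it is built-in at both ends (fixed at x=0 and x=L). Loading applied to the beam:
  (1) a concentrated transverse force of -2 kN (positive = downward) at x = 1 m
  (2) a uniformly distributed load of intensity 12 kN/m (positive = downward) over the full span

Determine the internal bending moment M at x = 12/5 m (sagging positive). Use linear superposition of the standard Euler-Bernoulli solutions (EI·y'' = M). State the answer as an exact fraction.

M(12/5) = 1383/200 kN·m

Load 1 — point force P=-2 kN at a=1 m (b=L-a=3):
  M_1 = Pa²(a+3b)(L-x)/L³ - Pa²b/L²  [x>a] = (-2)·1²·(1+3·3)·(4-(12/5))/4³ - (-2)·1²·3/4² = -1/8 kN·m
Load 2 — uniform load w=12 kN/m over full span:
  M_2 = wLx/2 - wL²/12 - wx²/2 = 12·4·(12/5)/2 - 12·4²/12 - 12·(12/5)²/2 = 176/25 kN·m
Superposition: M = Σ M_i = 1383/200 kN·m ≈ 6.915000 kN·m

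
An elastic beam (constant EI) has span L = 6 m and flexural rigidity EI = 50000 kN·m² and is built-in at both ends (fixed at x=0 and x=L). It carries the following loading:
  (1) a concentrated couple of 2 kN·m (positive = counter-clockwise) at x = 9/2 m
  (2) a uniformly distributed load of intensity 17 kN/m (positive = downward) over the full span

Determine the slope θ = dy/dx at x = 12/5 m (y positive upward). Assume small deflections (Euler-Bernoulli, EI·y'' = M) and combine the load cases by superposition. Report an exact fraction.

θ(12/5) = -3777/12500000 rad

Load 1 — applied couple M₀=2 kN·m at a=9/2 m (b=L-a=3/2):
  θ_1 = (R_Ax²/2 - M_Ax)/EI  [x≤a] with R_A=3/8, M_A=5/8 = ((3/8)·(12/5)²/2 - (5/8)·(12/5))/50000 = -21/2500000 rad
Load 2 — uniform load w=17 kN/m over full span:
  θ_2 = -wx(L-x)(L-2x)/(12EI) = -17·(12/5)·(6-(12/5))·(6-2·(12/5))/(12·50000) = -459/1562500 rad
Superposition: θ = Σ θ_i = -3777/12500000 rad ≈ -0.000302 rad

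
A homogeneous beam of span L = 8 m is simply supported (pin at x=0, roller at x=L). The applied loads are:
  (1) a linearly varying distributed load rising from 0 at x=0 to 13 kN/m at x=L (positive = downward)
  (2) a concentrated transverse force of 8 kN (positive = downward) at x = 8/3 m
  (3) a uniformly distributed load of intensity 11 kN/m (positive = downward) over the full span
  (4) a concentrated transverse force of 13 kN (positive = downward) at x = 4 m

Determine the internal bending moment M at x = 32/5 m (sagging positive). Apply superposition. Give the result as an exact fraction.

Load 1 — triangular load w₀=13 kN/m (0→w₀ over full span):
  M_1 = w₀Lx/6 - w₀x³/(6L) = 13·8·(32/5)/6 - 13·(32/5)³/(6·8) = 4992/125 kN·m
Load 2 — point force P=8 kN at a=8/3 m (b=L-a=16/3):
  M_2 = Pa(L-x)/L  [x>a] = 8·(8/3)·(8-(32/5))/8 = 64/15 kN·m
Load 3 — uniform load w=11 kN/m over full span:
  M_3 = wx(L-x)/2 = 11·(32/5)·(8-(32/5))/2 = 1408/25 kN·m
Load 4 — point force P=13 kN at a=4 m (b=L-a=4):
  M_4 = Pa(L-x)/L  [x>a] = 13·4·(8-(32/5))/8 = 52/5 kN·m
Superposition: M = Σ M_i = 41596/375 kN·m ≈ 110.922667 kN·m

M(32/5) = 41596/375 kN·m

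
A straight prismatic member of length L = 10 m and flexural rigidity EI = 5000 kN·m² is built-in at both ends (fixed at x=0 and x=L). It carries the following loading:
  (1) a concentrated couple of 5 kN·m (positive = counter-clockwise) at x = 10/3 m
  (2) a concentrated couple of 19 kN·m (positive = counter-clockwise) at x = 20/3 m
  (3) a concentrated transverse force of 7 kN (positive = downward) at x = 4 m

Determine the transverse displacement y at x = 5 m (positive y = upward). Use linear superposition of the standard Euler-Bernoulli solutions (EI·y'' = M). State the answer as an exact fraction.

y(5) = -469/45000 m

Load 1 — applied couple M₀=5 kN·m at a=10/3 m (b=L-a=20/3):
  y_1 = (R_Ax³/6 - M_Ax²/2 - M₀(x-a)²/2)/EI  [x>a] with R_A=2/3, M_A=0 = ((2/3)·5³/6 - 0·5²/2 - 5·(5-(10/3))²/2)/5000 = 1/720 m
Load 2 — applied couple M₀=19 kN·m at a=20/3 m (b=L-a=10/3):
  y_2 = (R_Ax³/6 - M_Ax²/2)/EI  [x≤a] with R_A=38/15, M_A=19/3 = ((38/15)·5³/6 - (19/3)·5²/2)/5000 = -19/3600 m
Load 3 — point force P=7 kN at a=4 m (b=L-a=6):
  y_3 = -Pa²(L-x)²(3bL-(3b+a)(L-x))/(6L³EI)  [x>a] = -7·4²·(10-5)²·(3·6·10-(3·6+4)·(10-5))/(6·10³·5000) = -49/7500 m
Superposition: y = Σ y_i = -469/45000 m ≈ -0.010422 m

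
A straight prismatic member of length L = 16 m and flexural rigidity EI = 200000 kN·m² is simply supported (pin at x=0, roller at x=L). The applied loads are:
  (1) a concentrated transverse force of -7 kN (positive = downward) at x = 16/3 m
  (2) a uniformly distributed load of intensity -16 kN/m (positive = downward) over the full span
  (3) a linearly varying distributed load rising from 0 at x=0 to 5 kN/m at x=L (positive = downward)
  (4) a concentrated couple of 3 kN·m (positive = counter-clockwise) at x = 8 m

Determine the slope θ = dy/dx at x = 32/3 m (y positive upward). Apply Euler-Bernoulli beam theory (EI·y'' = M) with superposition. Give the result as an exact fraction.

θ(32/3) = -143087/24300000 rad

Load 1 — point force P=-7 kN at a=16/3 m (b=L-a=32/3):
  θ_1 = -Pa(2L²-6Lx+3x²+a²)/(6LEI)  [x>a] = -(-7)·(16/3)·(2·16²-6·16·(32/3)+3·(32/3)²+(16/3)²)/(6·16·200000) = -14/50625 rad
Load 2 — uniform load w=-16 kN/m over full span:
  θ_2 = -w(L³-6Lx²+4x³)/(24EI) = -(-16)·(16³-6·16·(32/3)²+4·(32/3)³)/(24·200000) = -1664/253125 rad
Load 3 — triangular load w₀=5 kN/m (0→w₀ over full span):
  θ_3 = -w₀(7L⁴-30L²x²+15x⁴)/(360LEI) = -5·(7·16⁴-30·16²·(32/3)²+15·(32/3)⁴)/(360·16·200000) = 728/759375 rad
Load 4 — applied couple M₀=3 kN·m at a=8 m (b=L-a=8):
  θ_4 = (M₀x²/(2L)-M₀(x-a)+C₁)/EI  [x>a] with C₁=M₀(3b²-L²)/(6L)=-2 = (3·(32/3)²/(2·16)-3·((32/3)-8)+(-2))/200000 = 1/300000 rad
Superposition: θ = Σ θ_i = -143087/24300000 rad ≈ -0.005888 rad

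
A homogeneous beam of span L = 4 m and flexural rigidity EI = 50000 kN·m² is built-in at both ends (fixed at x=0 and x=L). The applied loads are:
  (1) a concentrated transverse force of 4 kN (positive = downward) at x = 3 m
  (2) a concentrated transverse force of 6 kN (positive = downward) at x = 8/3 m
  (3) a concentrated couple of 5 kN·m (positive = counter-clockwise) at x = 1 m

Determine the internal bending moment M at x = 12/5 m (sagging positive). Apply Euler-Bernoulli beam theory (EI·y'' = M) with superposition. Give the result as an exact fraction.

Load 1 — point force P=4 kN at a=3 m (b=L-a=1):
  M_1 = Pb²(3a+b)x/L³ - Pab²/L²  [x≤a] = 4·1²·(3·3+1)·(12/5)/4³ - 4·3·1²/4² = 3/4 kN·m
Load 2 — point force P=6 kN at a=8/3 m (b=L-a=4/3):
  M_2 = Pb²(3a+b)x/L³ - Pab²/L²  [x≤a] = 6·(4/3)²·(3·(8/3)+(4/3))·(12/5)/4³ - 6·(8/3)·(4/3)²/4² = 88/45 kN·m
Load 3 — applied couple M₀=5 kN·m at a=1 m (b=L-a=3):
  M_3 = R_Ax - M_A - M₀  [x>a] with R_A=45/32, M_A=-15/16 = (45/32)·(12/5) - (-15/16) - 5 = -11/16 kN·m
Superposition: M = Σ M_i = 1453/720 kN·m ≈ 2.018056 kN·m

M(12/5) = 1453/720 kN·m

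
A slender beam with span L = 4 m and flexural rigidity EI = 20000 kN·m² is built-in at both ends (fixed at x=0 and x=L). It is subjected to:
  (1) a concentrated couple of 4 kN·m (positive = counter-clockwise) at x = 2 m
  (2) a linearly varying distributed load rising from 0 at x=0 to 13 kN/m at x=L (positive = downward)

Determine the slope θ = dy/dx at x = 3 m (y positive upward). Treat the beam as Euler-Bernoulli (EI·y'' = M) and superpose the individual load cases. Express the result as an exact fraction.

θ(3) = 493/3200000 rad

Load 1 — applied couple M₀=4 kN·m at a=2 m (b=L-a=2):
  θ_1 = (R_Ax²/2 - M_Ax - M₀(x-a))/EI  [x>a] with R_A=3/2, M_A=1 = ((3/2)·3²/2 - 1·3 - 4·(3-2))/20000 = -1/80000 rad
Load 2 — triangular load w₀=13 kN/m (0→w₀ over full span):
  θ_2 = -w₀(2x(L-x)(L-2x)(x+2L)+x²(L-x)²)/(120LEI) = -13·(2·3·(4-3)·(4-2·3)·(3+2·4)+3²·(4-3)²)/(120·4·20000) = 533/3200000 rad
Superposition: θ = Σ θ_i = 493/3200000 rad ≈ 0.000154 rad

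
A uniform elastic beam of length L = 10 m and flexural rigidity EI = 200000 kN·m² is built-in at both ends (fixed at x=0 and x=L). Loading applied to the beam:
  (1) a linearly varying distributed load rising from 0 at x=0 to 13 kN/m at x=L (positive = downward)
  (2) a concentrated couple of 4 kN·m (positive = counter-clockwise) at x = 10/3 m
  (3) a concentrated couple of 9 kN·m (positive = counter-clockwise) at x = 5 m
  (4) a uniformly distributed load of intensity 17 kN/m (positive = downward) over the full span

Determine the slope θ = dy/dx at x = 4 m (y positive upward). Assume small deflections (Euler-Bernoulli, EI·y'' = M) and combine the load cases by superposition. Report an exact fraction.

θ(4) = -479/1000000 rad

Load 1 — triangular load w₀=13 kN/m (0→w₀ over full span):
  θ_1 = -w₀(2x(L-x)(L-2x)(x+2L)+x²(L-x)²)/(120LEI) = -13·(2·4·(10-4)·(10-2·4)·(4+2·10)+4²·(10-4)²)/(120·10·200000) = -39/250000 rad
Load 2 — applied couple M₀=4 kN·m at a=10/3 m (b=L-a=20/3):
  θ_2 = (R_Ax²/2 - M_Ax - M₀(x-a))/EI  [x>a] with R_A=8/15, M_A=0 = ((8/15)·4²/2 - 0·4 - 4·(4-(10/3)))/200000 = 1/125000 rad
Load 3 — applied couple M₀=9 kN·m at a=5 m (b=L-a=5):
  θ_3 = (R_Ax²/2 - M_Ax)/EI  [x≤a] with R_A=27/20, M_A=9/4 = ((27/20)·4²/2 - (9/4)·4)/200000 = 9/1000000 rad
Load 4 — uniform load w=17 kN/m over full span:
  θ_4 = -wx(L-x)(L-2x)/(12EI) = -17·4·(10-4)·(10-2·4)/(12·200000) = -17/50000 rad
Superposition: θ = Σ θ_i = -479/1000000 rad ≈ -0.000479 rad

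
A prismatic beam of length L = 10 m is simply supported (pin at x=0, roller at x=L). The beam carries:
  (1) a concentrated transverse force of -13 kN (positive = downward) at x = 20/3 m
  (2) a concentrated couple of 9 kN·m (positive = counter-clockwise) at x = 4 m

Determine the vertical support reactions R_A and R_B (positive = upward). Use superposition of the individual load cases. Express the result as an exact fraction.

Load 1 — point force P=-13 kN at a=20/3 m (b=L-a=10/3):
  R_A = Pb/L = (-13)·(10/3)/10 = -13/3 kN
  R_B = Pa/L = (-13)·(20/3)/10 = -26/3 kN
Load 2 — applied couple M₀=9 kN·m at a=4 m (b=L-a=6):
  R_A = M₀/L = 9/10 kN
  R_B = -M₀/L = -9/10 kN
Superposition: R_A = -103/30 kN, R_B = -287/30 kN

R_A = -103/30 kN, R_B = -287/30 kN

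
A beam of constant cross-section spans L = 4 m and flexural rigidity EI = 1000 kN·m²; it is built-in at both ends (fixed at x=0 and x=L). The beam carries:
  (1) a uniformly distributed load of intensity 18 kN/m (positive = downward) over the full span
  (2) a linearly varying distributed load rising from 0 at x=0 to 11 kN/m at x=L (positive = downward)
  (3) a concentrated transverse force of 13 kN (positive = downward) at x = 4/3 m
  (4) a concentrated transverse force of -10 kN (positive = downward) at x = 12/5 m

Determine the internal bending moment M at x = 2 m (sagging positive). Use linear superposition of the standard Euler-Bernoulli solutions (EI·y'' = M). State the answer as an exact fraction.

Load 1 — uniform load w=18 kN/m over full span:
  M_1 = wLx/2 - wL²/12 - wx²/2 = 18·4·2/2 - 18·4²/12 - 18·2²/2 = 12 kN·m
Load 2 — triangular load w₀=11 kN/m (0→w₀ over full span):
  M_2 = 3w₀Lx/20 - w₀L²/30 - w₀x³/(6L) = 3·11·4·2/20 - 11·4²/30 - 11·2³/(6·4) = 11/3 kN·m
Load 3 — point force P=13 kN at a=4/3 m (b=L-a=8/3):
  M_3 = Pa²(a+3b)(L-x)/L³ - Pa²b/L²  [x>a] = 13·(4/3)²·((4/3)+3·(8/3))·(4-2)/4³ - 13·(4/3)²·(8/3)/4² = 26/9 kN·m
Load 4 — point force P=-10 kN at a=12/5 m (b=L-a=8/5):
  M_4 = Pb²(3a+b)x/L³ - Pab²/L²  [x≤a] = (-10)·(8/5)²·(3·(12/5)+(8/5))·2/4³ - (-10)·(12/5)·(8/5)²/4² = -16/5 kN·m
Superposition: M = Σ M_i = 691/45 kN·m ≈ 15.355556 kN·m

M(2) = 691/45 kN·m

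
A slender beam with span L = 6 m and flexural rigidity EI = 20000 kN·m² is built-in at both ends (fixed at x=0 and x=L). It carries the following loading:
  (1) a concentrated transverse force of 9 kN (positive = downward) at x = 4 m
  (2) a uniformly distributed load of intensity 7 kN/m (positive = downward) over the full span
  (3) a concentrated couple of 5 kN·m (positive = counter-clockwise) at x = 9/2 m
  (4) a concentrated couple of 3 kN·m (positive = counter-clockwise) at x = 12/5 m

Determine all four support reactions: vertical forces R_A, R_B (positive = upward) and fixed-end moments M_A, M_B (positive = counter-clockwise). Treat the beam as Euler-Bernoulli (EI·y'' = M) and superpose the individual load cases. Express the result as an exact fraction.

R_A = 29989/1200 kN, M_A = 10769/400 kN·m, R_B = 31211/1200 kN, M_B = -11591/400 kN·m

Load 1 — point force P=9 kN at a=4 m (b=L-a=2):
  R_A = Pb²(3a+b)/L³ = 9·2²·(3·4+2)/6³ = 7/3 kN
  M_A = Pab²/L² = 9·4·2²/6² = 4 kN·m
  R_B = Pa²(a+3b)/L³ = 9·4²·(4+3·2)/6³ = 20/3 kN
  M_B = -Pa²b/L² = -9·4²·2/6² = -8 kN·m
Load 2 — uniform load w=7 kN/m over full span:
  R_A = wL/2 = 7·6/2 = 21 kN
  M_A = wL²/12 = 7·6²/12 = 21 kN·m
  R_B = wL/2 = 7·6/2 = 21 kN
  M_B = -wL²/12 = -7·6²/12 = -21 kN·m
Load 3 — applied couple M₀=5 kN·m at a=9/2 m (b=L-a=3/2):
  R_A = 6M₀ab/L³ = 6·5·(9/2)·(3/2)/6³ = 15/16 kN
  M_A = M₀b(2a-b)/L² = 5·(3/2)·(2·(9/2)-(3/2))/6² = 25/16 kN·m
  R_B = -6M₀ab/L³ = -6·5·(9/2)·(3/2)/6³ = -15/16 kN
  M_B = M₀a(2b-a)/L² = 5·(9/2)·(2·(3/2)-(9/2))/6² = -15/16 kN·m
Load 4 — applied couple M₀=3 kN·m at a=12/5 m (b=L-a=18/5):
  R_A = 6M₀ab/L³ = 6·3·(12/5)·(18/5)/6³ = 18/25 kN
  M_A = M₀b(2a-b)/L² = 3·(18/5)·(2·(12/5)-(18/5))/6² = 9/25 kN·m
  R_B = -6M₀ab/L³ = -6·3·(12/5)·(18/5)/6³ = -18/25 kN
  M_B = M₀a(2b-a)/L² = 3·(12/5)·(2·(18/5)-(12/5))/6² = 24/25 kN·m
Superposition: R_A = 29989/1200 kN, M_A = 10769/400 kN·m, R_B = 31211/1200 kN, M_B = -11591/400 kN·m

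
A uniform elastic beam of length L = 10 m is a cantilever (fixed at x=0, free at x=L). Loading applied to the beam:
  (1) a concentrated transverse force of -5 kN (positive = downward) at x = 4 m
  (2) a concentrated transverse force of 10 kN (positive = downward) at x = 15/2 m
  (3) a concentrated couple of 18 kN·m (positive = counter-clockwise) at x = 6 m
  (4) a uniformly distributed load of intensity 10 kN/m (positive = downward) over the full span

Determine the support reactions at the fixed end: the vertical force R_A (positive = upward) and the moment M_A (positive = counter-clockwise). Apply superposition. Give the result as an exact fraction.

Load 1 — point force P=-5 kN at a=4 m (b=L-a=6):
  R_A = P = (-5) = -5 kN
  M_A = Pa = (-5)·4 = -20 kN·m
Load 2 — point force P=10 kN at a=15/2 m (b=L-a=5/2):
  R_A = P = 10 kN
  M_A = Pa = 10·(15/2) = 75 kN·m
Load 3 — applied couple M₀=18 kN·m at a=6 m (b=L-a=4):
  R_A = 0 kN
  M_A = -M₀ = -18 kN·m
Load 4 — uniform load w=10 kN/m over full span:
  R_A = wL = 10·10 = 100 kN
  M_A = wL²/2 = 10·10²/2 = 500 kN·m
Superposition: R_A = 105 kN, M_A = 537 kN·m

R_A = 105 kN, M_A = 537 kN·m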